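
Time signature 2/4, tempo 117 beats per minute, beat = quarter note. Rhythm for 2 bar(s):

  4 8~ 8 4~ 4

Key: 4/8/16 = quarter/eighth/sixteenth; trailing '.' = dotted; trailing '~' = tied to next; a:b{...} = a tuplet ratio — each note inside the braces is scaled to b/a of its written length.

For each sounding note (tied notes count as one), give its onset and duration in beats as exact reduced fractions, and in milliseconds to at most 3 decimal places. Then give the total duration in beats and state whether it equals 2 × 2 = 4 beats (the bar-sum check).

1) 0.0ms=0b +512.821ms=1b
2) 512.821ms=1b +512.821ms=1b
3) 1025.641ms=2b +1025.641ms=2b
Σ=4b of 4 (117bpm 2/4) — PASS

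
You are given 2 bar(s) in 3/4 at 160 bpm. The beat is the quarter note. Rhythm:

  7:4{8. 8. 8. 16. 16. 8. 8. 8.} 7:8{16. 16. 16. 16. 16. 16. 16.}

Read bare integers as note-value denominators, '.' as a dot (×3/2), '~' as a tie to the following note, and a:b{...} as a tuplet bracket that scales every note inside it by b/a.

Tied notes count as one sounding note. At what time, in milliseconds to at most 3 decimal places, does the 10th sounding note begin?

note 10 onset = 24/7b = 1285.714ms

1. 0.0ms @ 0 + 160.714ms (3/7)
2. 160.714ms @ 3/7 + 160.714ms (3/7)
3. 321.429ms @ 6/7 + 160.714ms (3/7)
4. 482.143ms @ 9/7 + 80.357ms (3/14)
5. 562.5ms @ 3/2 + 80.357ms (3/14)
6. 642.857ms @ 12/7 + 160.714ms (3/7)
7. 803.571ms @ 15/7 + 160.714ms (3/7)
8. 964.286ms @ 18/7 + 160.714ms (3/7)
9. 1125.0ms @ 3 + 160.714ms (3/7)
10. 1285.714ms @ 24/7 + 160.714ms (3/7)
11. 1446.429ms @ 27/7 + 160.714ms (3/7)
12. 1607.143ms @ 30/7 + 160.714ms (3/7)
13. 1767.857ms @ 33/7 + 160.714ms (3/7)
14. 1928.571ms @ 36/7 + 160.714ms (3/7)
15. 2089.286ms @ 39/7 + 160.714ms (3/7)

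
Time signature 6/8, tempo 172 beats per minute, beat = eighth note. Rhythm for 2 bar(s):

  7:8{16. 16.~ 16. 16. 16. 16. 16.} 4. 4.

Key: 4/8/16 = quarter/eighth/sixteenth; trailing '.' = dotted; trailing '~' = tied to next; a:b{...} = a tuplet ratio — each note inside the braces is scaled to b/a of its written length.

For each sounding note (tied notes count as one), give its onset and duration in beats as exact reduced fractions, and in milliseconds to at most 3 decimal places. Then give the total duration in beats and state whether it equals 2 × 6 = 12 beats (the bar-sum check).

1) 0.0ms=0b +299.003ms=6/7b
2) 299.003ms=6/7b +598.007ms=12/7b
3) 897.01ms=18/7b +299.003ms=6/7b
4) 1196.013ms=24/7b +299.003ms=6/7b
5) 1495.017ms=30/7b +299.003ms=6/7b
6) 1794.02ms=36/7b +299.003ms=6/7b
7) 2093.023ms=6b +1046.512ms=3b
8) 3139.535ms=9b +1046.512ms=3b
Σ=12b of 12 (172bpm 6/8) — PASS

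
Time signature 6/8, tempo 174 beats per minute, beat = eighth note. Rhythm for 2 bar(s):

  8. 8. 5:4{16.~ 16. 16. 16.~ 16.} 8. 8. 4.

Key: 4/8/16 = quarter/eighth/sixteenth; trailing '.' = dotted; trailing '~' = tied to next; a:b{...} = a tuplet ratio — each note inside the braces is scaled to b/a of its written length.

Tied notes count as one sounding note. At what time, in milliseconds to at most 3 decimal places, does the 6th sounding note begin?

1. 0.0ms @ 0 + 517.241ms (3/2)
2. 517.241ms @ 3/2 + 517.241ms (3/2)
3. 1034.483ms @ 3 + 413.793ms (6/5)
4. 1448.276ms @ 21/5 + 206.897ms (3/5)
5. 1655.172ms @ 24/5 + 413.793ms (6/5)
6. 2068.966ms @ 6 + 517.241ms (3/2)
7. 2586.207ms @ 15/2 + 517.241ms (3/2)
8. 3103.448ms @ 9 + 1034.483ms (3)

note 6 onset = 6b = 2068.966ms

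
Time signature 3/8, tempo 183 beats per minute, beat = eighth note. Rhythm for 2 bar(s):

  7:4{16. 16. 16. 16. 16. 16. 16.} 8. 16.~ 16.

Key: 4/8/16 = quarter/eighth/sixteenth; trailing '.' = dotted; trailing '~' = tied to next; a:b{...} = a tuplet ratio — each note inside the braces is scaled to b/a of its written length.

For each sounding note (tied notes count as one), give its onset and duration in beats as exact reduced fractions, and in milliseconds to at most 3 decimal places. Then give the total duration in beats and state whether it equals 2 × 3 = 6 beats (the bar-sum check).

1) 0.0ms=0b +140.515ms=3/7b
2) 140.515ms=3/7b +140.515ms=3/7b
3) 281.03ms=6/7b +140.515ms=3/7b
4) 421.546ms=9/7b +140.515ms=3/7b
5) 562.061ms=12/7b +140.515ms=3/7b
6) 702.576ms=15/7b +140.515ms=3/7b
7) 843.091ms=18/7b +140.515ms=3/7b
8) 983.607ms=3b +491.803ms=3/2b
9) 1475.41ms=9/2b +491.803ms=3/2b
Σ=6b of 6 (183bpm 3/8) — PASS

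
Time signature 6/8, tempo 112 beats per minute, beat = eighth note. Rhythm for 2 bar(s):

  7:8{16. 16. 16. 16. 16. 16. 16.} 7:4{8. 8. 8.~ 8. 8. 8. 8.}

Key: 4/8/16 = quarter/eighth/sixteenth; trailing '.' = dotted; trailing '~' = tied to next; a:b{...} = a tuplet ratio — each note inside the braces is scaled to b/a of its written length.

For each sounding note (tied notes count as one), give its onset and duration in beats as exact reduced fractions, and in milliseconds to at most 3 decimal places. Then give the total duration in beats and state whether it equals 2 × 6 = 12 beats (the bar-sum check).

1) 0.0ms=0b +459.184ms=6/7b
2) 459.184ms=6/7b +459.184ms=6/7b
3) 918.367ms=12/7b +459.184ms=6/7b
4) 1377.551ms=18/7b +459.184ms=6/7b
5) 1836.735ms=24/7b +459.184ms=6/7b
6) 2295.918ms=30/7b +459.184ms=6/7b
7) 2755.102ms=36/7b +459.184ms=6/7b
8) 3214.286ms=6b +459.184ms=6/7b
9) 3673.469ms=48/7b +459.184ms=6/7b
10) 4132.653ms=54/7b +918.367ms=12/7b
11) 5051.02ms=66/7b +459.184ms=6/7b
12) 5510.204ms=72/7b +459.184ms=6/7b
13) 5969.388ms=78/7b +459.184ms=6/7b
Σ=12b of 12 (112bpm 6/8) — PASS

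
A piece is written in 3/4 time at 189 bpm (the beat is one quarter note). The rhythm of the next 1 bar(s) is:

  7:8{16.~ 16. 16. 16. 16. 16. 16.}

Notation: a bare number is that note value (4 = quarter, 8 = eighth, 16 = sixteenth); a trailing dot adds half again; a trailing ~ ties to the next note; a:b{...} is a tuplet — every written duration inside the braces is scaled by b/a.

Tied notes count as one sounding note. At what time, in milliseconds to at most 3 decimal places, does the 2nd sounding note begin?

1. 0.0ms @ 0 + 272.109ms (6/7)
2. 272.109ms @ 6/7 + 136.054ms (3/7)
3. 408.163ms @ 9/7 + 136.054ms (3/7)
4. 544.218ms @ 12/7 + 136.054ms (3/7)
5. 680.272ms @ 15/7 + 136.054ms (3/7)
6. 816.327ms @ 18/7 + 136.054ms (3/7)

note 2 onset = 6/7b = 272.109ms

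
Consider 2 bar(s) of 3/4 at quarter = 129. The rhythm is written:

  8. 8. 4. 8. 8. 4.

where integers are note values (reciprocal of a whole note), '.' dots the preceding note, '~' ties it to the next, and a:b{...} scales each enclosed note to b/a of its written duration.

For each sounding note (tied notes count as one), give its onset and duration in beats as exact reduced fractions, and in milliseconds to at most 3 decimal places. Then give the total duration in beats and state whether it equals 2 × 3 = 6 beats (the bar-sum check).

1) 0.0ms=0b +348.837ms=3/4b
2) 348.837ms=3/4b +348.837ms=3/4b
3) 697.674ms=3/2b +697.674ms=3/2b
4) 1395.349ms=3b +348.837ms=3/4b
5) 1744.186ms=15/4b +348.837ms=3/4b
6) 2093.023ms=9/2b +697.674ms=3/2b
Σ=6b of 6 (129bpm 3/4) — PASS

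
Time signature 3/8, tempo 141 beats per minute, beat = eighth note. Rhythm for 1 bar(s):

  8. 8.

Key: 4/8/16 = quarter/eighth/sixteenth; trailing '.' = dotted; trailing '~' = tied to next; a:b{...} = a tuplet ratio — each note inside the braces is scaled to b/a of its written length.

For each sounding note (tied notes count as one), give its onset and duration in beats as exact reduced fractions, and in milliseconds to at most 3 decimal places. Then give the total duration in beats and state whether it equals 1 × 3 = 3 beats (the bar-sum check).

1) 0.0ms=0b +638.298ms=3/2b
2) 638.298ms=3/2b +638.298ms=3/2b
Σ=3b of 3 (141bpm 3/8) — PASS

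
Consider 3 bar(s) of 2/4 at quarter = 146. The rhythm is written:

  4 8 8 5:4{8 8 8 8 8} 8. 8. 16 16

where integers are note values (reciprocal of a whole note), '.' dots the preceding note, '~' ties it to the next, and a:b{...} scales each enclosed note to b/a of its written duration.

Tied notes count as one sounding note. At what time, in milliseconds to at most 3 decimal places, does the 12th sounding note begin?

1. 0.0ms @ 0 + 410.959ms (1)
2. 410.959ms @ 1 + 205.479ms (1/2)
3. 616.438ms @ 3/2 + 205.479ms (1/2)
4. 821.918ms @ 2 + 164.384ms (2/5)
5. 986.301ms @ 12/5 + 164.384ms (2/5)
6. 1150.685ms @ 14/5 + 164.384ms (2/5)
7. 1315.068ms @ 16/5 + 164.384ms (2/5)
8. 1479.452ms @ 18/5 + 164.384ms (2/5)
9. 1643.836ms @ 4 + 308.219ms (3/4)
10. 1952.055ms @ 19/4 + 308.219ms (3/4)
11. 2260.274ms @ 11/2 + 102.74ms (1/4)
12. 2363.014ms @ 23/4 + 102.74ms (1/4)

note 12 onset = 23/4b = 2363.014ms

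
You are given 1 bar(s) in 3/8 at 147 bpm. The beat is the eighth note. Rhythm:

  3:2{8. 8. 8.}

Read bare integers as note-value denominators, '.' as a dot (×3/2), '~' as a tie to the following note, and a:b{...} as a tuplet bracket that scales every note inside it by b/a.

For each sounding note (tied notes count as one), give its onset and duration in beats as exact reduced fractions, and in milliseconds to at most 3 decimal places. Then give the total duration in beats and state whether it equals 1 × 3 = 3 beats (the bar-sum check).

1) 0.0ms=0b +408.163ms=1b
2) 408.163ms=1b +408.163ms=1b
3) 816.327ms=2b +408.163ms=1b
Σ=3b of 3 (147bpm 3/8) — PASS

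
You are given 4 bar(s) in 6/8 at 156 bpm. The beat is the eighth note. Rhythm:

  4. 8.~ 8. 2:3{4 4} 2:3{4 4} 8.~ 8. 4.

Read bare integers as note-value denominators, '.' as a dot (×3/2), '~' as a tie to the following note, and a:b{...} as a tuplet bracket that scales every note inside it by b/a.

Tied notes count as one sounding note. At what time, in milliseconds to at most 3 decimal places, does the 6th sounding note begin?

1. 0.0ms @ 0 + 1153.846ms (3)
2. 1153.846ms @ 3 + 1153.846ms (3)
3. 2307.692ms @ 6 + 1153.846ms (3)
4. 3461.538ms @ 9 + 1153.846ms (3)
5. 4615.385ms @ 12 + 1153.846ms (3)
6. 5769.231ms @ 15 + 1153.846ms (3)
7. 6923.077ms @ 18 + 1153.846ms (3)
8. 8076.923ms @ 21 + 1153.846ms (3)

note 6 onset = 15b = 5769.231ms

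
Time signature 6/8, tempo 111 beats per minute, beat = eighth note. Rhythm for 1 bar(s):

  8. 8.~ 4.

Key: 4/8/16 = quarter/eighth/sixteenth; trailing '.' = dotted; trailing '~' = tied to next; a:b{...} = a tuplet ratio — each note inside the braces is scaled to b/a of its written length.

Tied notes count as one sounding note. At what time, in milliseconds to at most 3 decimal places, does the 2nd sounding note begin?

1. 0.0ms @ 0 + 810.811ms (3/2)
2. 810.811ms @ 3/2 + 2432.432ms (9/2)

note 2 onset = 3/2b = 810.811ms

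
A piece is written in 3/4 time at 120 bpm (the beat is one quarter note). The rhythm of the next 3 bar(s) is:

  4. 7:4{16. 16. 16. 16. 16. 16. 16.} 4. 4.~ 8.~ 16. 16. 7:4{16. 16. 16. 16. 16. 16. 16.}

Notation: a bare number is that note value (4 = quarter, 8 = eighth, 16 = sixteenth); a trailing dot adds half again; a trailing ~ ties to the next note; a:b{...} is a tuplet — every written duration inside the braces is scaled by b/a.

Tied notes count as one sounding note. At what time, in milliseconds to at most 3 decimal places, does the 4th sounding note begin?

note 4 onset = 27/14b = 964.286ms

1. 0.0ms @ 0 + 750.0ms (3/2)
2. 750.0ms @ 3/2 + 107.143ms (3/14)
3. 857.143ms @ 12/7 + 107.143ms (3/14)
4. 964.286ms @ 27/14 + 107.143ms (3/14)
5. 1071.429ms @ 15/7 + 107.143ms (3/14)
6. 1178.571ms @ 33/14 + 107.143ms (3/14)
7. 1285.714ms @ 18/7 + 107.143ms (3/14)
8. 1392.857ms @ 39/14 + 107.143ms (3/14)
9. 1500.0ms @ 3 + 750.0ms (3/2)
10. 2250.0ms @ 9/2 + 1312.5ms (21/8)
11. 3562.5ms @ 57/8 + 187.5ms (3/8)
12. 3750.0ms @ 15/2 + 107.143ms (3/14)
13. 3857.143ms @ 54/7 + 107.143ms (3/14)
14. 3964.286ms @ 111/14 + 107.143ms (3/14)
15. 4071.429ms @ 57/7 + 107.143ms (3/14)
16. 4178.571ms @ 117/14 + 107.143ms (3/14)
17. 4285.714ms @ 60/7 + 107.143ms (3/14)
18. 4392.857ms @ 123/14 + 107.143ms (3/14)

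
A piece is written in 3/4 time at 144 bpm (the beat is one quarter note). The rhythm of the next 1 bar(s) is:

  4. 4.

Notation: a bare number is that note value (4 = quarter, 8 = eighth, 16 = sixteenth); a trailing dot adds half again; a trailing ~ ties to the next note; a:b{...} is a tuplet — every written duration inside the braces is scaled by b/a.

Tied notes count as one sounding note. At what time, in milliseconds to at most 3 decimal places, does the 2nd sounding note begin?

note 2 onset = 3/2b = 625.0ms

1. 0.0ms @ 0 + 625.0ms (3/2)
2. 625.0ms @ 3/2 + 625.0ms (3/2)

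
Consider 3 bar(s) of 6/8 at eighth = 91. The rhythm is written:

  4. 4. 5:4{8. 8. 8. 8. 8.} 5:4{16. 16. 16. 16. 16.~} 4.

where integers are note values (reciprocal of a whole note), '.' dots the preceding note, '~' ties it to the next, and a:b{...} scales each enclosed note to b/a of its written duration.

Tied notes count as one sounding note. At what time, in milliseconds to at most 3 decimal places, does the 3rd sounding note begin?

1. 0.0ms @ 0 + 1978.022ms (3)
2. 1978.022ms @ 3 + 1978.022ms (3)
3. 3956.044ms @ 6 + 791.209ms (6/5)
4. 4747.253ms @ 36/5 + 791.209ms (6/5)
5. 5538.462ms @ 42/5 + 791.209ms (6/5)
6. 6329.67ms @ 48/5 + 791.209ms (6/5)
7. 7120.879ms @ 54/5 + 791.209ms (6/5)
8. 7912.088ms @ 12 + 395.604ms (3/5)
9. 8307.692ms @ 63/5 + 395.604ms (3/5)
10. 8703.297ms @ 66/5 + 395.604ms (3/5)
11. 9098.901ms @ 69/5 + 395.604ms (3/5)
12. 9494.505ms @ 72/5 + 2373.626ms (18/5)

note 3 onset = 6b = 3956.044ms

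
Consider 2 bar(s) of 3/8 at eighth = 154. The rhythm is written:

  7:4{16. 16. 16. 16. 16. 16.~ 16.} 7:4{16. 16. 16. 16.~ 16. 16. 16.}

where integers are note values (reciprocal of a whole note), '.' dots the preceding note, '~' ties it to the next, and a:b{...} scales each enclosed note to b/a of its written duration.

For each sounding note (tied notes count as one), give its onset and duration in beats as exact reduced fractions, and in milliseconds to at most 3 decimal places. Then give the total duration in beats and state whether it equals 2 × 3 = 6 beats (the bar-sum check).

1) 0.0ms=0b +166.976ms=3/7b
2) 166.976ms=3/7b +166.976ms=3/7b
3) 333.952ms=6/7b +166.976ms=3/7b
4) 500.928ms=9/7b +166.976ms=3/7b
5) 667.904ms=12/7b +166.976ms=3/7b
6) 834.879ms=15/7b +333.952ms=6/7b
7) 1168.831ms=3b +166.976ms=3/7b
8) 1335.807ms=24/7b +166.976ms=3/7b
9) 1502.783ms=27/7b +166.976ms=3/7b
10) 1669.759ms=30/7b +333.952ms=6/7b
11) 2003.711ms=36/7b +166.976ms=3/7b
12) 2170.686ms=39/7b +166.976ms=3/7b
Σ=6b of 6 (154bpm 3/8) — PASS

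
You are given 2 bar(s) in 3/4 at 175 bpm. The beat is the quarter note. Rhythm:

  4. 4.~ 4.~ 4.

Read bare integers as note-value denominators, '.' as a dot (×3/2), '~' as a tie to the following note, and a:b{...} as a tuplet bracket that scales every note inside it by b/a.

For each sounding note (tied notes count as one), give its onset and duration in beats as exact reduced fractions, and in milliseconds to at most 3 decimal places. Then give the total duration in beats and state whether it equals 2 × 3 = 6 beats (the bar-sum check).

1) 0.0ms=0b +514.286ms=3/2b
2) 514.286ms=3/2b +1542.857ms=9/2b
Σ=6b of 6 (175bpm 3/4) — PASS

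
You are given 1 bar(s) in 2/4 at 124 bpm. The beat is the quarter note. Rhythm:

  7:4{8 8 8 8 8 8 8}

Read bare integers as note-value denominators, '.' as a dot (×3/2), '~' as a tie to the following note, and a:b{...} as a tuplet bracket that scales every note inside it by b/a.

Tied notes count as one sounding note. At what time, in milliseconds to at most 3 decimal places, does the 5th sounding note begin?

1. 0.0ms @ 0 + 138.249ms (2/7)
2. 138.249ms @ 2/7 + 138.249ms (2/7)
3. 276.498ms @ 4/7 + 138.249ms (2/7)
4. 414.747ms @ 6/7 + 138.249ms (2/7)
5. 552.995ms @ 8/7 + 138.249ms (2/7)
6. 691.244ms @ 10/7 + 138.249ms (2/7)
7. 829.493ms @ 12/7 + 138.249ms (2/7)

note 5 onset = 8/7b = 552.995ms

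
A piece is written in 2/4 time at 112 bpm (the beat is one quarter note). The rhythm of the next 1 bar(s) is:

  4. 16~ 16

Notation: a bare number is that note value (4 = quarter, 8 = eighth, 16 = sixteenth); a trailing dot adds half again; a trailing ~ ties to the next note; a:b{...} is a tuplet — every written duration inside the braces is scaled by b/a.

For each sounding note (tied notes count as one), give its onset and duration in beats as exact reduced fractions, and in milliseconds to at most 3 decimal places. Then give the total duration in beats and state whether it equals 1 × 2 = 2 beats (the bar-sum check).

1) 0.0ms=0b +803.571ms=3/2b
2) 803.571ms=3/2b +267.857ms=1/2b
Σ=2b of 2 (112bpm 2/4) — PASS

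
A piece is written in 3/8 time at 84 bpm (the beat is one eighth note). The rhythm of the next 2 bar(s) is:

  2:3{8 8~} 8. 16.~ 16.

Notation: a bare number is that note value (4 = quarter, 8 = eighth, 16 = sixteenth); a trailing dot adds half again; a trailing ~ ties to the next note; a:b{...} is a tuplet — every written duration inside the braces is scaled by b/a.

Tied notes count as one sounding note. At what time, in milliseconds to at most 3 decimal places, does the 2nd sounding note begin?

1. 0.0ms @ 0 + 1071.429ms (3/2)
2. 1071.429ms @ 3/2 + 2142.857ms (3)
3. 3214.286ms @ 9/2 + 1071.429ms (3/2)

note 2 onset = 3/2b = 1071.429ms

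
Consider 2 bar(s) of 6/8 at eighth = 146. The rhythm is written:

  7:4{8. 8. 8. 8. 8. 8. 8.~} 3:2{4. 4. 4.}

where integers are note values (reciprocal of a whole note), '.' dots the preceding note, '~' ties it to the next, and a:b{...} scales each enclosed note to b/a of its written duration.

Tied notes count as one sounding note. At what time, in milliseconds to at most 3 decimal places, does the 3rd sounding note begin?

1. 0.0ms @ 0 + 352.25ms (6/7)
2. 352.25ms @ 6/7 + 352.25ms (6/7)
3. 704.501ms @ 12/7 + 352.25ms (6/7)
4. 1056.751ms @ 18/7 + 352.25ms (6/7)
5. 1409.002ms @ 24/7 + 352.25ms (6/7)
6. 1761.252ms @ 30/7 + 352.25ms (6/7)
7. 2113.503ms @ 36/7 + 1174.168ms (20/7)
8. 3287.671ms @ 8 + 821.918ms (2)
9. 4109.589ms @ 10 + 821.918ms (2)

note 3 onset = 12/7b = 704.501ms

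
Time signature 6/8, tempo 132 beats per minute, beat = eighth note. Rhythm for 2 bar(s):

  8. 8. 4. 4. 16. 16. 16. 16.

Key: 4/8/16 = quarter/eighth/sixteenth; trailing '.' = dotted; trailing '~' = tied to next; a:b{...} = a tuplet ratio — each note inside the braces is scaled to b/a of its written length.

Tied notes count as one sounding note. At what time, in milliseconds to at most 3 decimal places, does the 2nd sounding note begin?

note 2 onset = 3/2b = 681.818ms

1. 0.0ms @ 0 + 681.818ms (3/2)
2. 681.818ms @ 3/2 + 681.818ms (3/2)
3. 1363.636ms @ 3 + 1363.636ms (3)
4. 2727.273ms @ 6 + 1363.636ms (3)
5. 4090.909ms @ 9 + 340.909ms (3/4)
6. 4431.818ms @ 39/4 + 340.909ms (3/4)
7. 4772.727ms @ 21/2 + 340.909ms (3/4)
8. 5113.636ms @ 45/4 + 340.909ms (3/4)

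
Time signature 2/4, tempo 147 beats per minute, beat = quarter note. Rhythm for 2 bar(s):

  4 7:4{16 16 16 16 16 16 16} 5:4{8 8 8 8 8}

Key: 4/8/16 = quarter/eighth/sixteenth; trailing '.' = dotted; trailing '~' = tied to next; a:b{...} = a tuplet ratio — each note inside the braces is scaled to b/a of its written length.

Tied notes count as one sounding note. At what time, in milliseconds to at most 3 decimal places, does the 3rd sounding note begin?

1. 0.0ms @ 0 + 408.163ms (1)
2. 408.163ms @ 1 + 58.309ms (1/7)
3. 466.472ms @ 8/7 + 58.309ms (1/7)
4. 524.781ms @ 9/7 + 58.309ms (1/7)
5. 583.09ms @ 10/7 + 58.309ms (1/7)
6. 641.399ms @ 11/7 + 58.309ms (1/7)
7. 699.708ms @ 12/7 + 58.309ms (1/7)
8. 758.017ms @ 13/7 + 58.309ms (1/7)
9. 816.327ms @ 2 + 163.265ms (2/5)
10. 979.592ms @ 12/5 + 163.265ms (2/5)
11. 1142.857ms @ 14/5 + 163.265ms (2/5)
12. 1306.122ms @ 16/5 + 163.265ms (2/5)
13. 1469.388ms @ 18/5 + 163.265ms (2/5)

note 3 onset = 8/7b = 466.472ms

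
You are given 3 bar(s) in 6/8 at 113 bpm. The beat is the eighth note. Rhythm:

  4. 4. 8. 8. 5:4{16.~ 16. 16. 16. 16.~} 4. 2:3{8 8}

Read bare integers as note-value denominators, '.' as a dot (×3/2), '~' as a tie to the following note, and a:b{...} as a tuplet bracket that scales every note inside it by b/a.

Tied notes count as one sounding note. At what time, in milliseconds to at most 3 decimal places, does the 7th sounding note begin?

note 7 onset = 54/5b = 5734.513ms

1. 0.0ms @ 0 + 1592.92ms (3)
2. 1592.92ms @ 3 + 1592.92ms (3)
3. 3185.841ms @ 6 + 796.46ms (3/2)
4. 3982.301ms @ 15/2 + 796.46ms (3/2)
5. 4778.761ms @ 9 + 637.168ms (6/5)
6. 5415.929ms @ 51/5 + 318.584ms (3/5)
7. 5734.513ms @ 54/5 + 318.584ms (3/5)
8. 6053.097ms @ 57/5 + 1911.504ms (18/5)
9. 7964.602ms @ 15 + 796.46ms (3/2)
10. 8761.062ms @ 33/2 + 796.46ms (3/2)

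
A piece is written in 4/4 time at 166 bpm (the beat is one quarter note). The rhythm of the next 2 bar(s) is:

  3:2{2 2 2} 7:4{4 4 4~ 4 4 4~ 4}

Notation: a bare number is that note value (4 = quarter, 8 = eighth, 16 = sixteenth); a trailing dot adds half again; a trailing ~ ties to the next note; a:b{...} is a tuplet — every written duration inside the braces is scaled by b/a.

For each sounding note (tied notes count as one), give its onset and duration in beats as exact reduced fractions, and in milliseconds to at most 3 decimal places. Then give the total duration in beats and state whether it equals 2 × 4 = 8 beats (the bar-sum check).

1) 0.0ms=0b +481.928ms=4/3b
2) 481.928ms=4/3b +481.928ms=4/3b
3) 963.855ms=8/3b +481.928ms=4/3b
4) 1445.783ms=4b +206.54ms=4/7b
5) 1652.324ms=32/7b +206.54ms=4/7b
6) 1858.864ms=36/7b +413.081ms=8/7b
7) 2271.945ms=44/7b +206.54ms=4/7b
8) 2478.485ms=48/7b +413.081ms=8/7b
Σ=8b of 8 (166bpm 4/4) — PASS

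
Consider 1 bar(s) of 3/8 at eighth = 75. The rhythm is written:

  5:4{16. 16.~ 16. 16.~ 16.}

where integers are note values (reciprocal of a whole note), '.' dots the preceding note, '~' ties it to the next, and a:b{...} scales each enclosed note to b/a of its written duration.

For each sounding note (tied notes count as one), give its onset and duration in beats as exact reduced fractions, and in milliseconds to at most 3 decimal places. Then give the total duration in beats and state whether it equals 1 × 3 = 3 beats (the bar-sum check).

1) 0.0ms=0b +480.0ms=3/5b
2) 480.0ms=3/5b +960.0ms=6/5b
3) 1440.0ms=9/5b +960.0ms=6/5b
Σ=3b of 3 (75bpm 3/8) — PASS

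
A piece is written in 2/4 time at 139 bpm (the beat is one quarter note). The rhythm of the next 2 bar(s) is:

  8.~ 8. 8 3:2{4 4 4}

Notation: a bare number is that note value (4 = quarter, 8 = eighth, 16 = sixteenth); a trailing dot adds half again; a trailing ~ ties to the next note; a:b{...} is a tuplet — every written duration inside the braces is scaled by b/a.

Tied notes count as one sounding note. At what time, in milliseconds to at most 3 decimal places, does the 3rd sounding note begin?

note 3 onset = 2b = 863.309ms

1. 0.0ms @ 0 + 647.482ms (3/2)
2. 647.482ms @ 3/2 + 215.827ms (1/2)
3. 863.309ms @ 2 + 287.77ms (2/3)
4. 1151.079ms @ 8/3 + 287.77ms (2/3)
5. 1438.849ms @ 10/3 + 287.77ms (2/3)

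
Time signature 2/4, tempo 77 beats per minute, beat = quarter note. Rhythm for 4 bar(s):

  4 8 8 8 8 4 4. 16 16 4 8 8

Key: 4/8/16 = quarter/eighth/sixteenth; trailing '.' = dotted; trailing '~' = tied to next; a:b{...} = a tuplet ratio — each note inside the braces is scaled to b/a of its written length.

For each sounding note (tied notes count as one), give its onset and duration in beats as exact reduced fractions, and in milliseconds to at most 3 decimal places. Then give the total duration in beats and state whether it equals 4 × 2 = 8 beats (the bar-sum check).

1) 0.0ms=0b +779.221ms=1b
2) 779.221ms=1b +389.61ms=1/2b
3) 1168.831ms=3/2b +389.61ms=1/2b
4) 1558.442ms=2b +389.61ms=1/2b
5) 1948.052ms=5/2b +389.61ms=1/2b
6) 2337.662ms=3b +779.221ms=1b
7) 3116.883ms=4b +1168.831ms=3/2b
8) 4285.714ms=11/2b +194.805ms=1/4b
9) 4480.519ms=23/4b +194.805ms=1/4b
10) 4675.325ms=6b +779.221ms=1b
11) 5454.545ms=7b +389.61ms=1/2b
12) 5844.156ms=15/2b +389.61ms=1/2b
Σ=8b of 8 (77bpm 2/4) — PASS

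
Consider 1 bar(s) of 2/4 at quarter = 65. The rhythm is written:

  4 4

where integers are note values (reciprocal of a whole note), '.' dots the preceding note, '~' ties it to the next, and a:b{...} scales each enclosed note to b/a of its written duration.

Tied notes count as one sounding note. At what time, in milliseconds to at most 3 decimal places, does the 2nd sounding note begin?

note 2 onset = 1b = 923.077ms

1. 0.0ms @ 0 + 923.077ms (1)
2. 923.077ms @ 1 + 923.077ms (1)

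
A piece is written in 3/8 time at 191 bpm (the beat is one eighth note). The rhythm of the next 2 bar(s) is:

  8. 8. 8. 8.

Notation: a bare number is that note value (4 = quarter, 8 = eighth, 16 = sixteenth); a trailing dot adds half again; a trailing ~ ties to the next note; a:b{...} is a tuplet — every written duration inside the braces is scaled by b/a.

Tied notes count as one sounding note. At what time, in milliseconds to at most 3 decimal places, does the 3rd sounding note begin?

1. 0.0ms @ 0 + 471.204ms (3/2)
2. 471.204ms @ 3/2 + 471.204ms (3/2)
3. 942.408ms @ 3 + 471.204ms (3/2)
4. 1413.613ms @ 9/2 + 471.204ms (3/2)

note 3 onset = 3b = 942.408ms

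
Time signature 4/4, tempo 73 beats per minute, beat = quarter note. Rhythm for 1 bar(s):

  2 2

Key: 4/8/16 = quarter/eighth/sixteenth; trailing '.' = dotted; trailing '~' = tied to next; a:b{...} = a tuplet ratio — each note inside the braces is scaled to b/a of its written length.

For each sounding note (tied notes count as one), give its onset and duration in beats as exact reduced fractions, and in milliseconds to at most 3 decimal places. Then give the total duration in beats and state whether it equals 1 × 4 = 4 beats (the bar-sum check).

1) 0.0ms=0b +1643.836ms=2b
2) 1643.836ms=2b +1643.836ms=2b
Σ=4b of 4 (73bpm 4/4) — PASS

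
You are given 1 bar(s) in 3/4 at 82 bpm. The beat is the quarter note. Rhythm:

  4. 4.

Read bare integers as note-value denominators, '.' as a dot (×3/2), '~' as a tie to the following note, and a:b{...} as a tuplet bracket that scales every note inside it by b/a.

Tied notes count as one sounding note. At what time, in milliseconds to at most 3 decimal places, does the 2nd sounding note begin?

1. 0.0ms @ 0 + 1097.561ms (3/2)
2. 1097.561ms @ 3/2 + 1097.561ms (3/2)

note 2 onset = 3/2b = 1097.561ms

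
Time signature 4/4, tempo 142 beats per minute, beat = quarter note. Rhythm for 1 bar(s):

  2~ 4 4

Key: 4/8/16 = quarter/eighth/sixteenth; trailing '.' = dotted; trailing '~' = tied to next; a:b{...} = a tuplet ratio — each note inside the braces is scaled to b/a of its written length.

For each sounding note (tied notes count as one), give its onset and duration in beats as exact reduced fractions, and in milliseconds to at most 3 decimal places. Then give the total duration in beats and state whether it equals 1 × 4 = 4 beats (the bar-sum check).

1) 0.0ms=0b +1267.606ms=3b
2) 1267.606ms=3b +422.535ms=1b
Σ=4b of 4 (142bpm 4/4) — PASS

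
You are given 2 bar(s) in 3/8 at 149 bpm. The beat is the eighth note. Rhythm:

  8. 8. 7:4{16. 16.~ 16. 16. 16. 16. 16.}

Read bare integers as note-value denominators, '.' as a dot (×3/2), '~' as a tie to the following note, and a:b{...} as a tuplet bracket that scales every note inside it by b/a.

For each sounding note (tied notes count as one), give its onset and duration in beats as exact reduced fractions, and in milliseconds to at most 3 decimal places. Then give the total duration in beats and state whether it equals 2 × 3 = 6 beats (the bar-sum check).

1) 0.0ms=0b +604.027ms=3/2b
2) 604.027ms=3/2b +604.027ms=3/2b
3) 1208.054ms=3b +172.579ms=3/7b
4) 1380.633ms=24/7b +345.158ms=6/7b
5) 1725.791ms=30/7b +172.579ms=3/7b
6) 1898.37ms=33/7b +172.579ms=3/7b
7) 2070.949ms=36/7b +172.579ms=3/7b
8) 2243.528ms=39/7b +172.579ms=3/7b
Σ=6b of 6 (149bpm 3/8) — PASS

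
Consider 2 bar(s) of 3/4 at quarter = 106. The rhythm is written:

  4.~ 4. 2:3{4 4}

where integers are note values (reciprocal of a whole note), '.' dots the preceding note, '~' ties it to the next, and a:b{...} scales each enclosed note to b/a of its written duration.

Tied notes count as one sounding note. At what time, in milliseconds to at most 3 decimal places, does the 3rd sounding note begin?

note 3 onset = 9/2b = 2547.17ms

1. 0.0ms @ 0 + 1698.113ms (3)
2. 1698.113ms @ 3 + 849.057ms (3/2)
3. 2547.17ms @ 9/2 + 849.057ms (3/2)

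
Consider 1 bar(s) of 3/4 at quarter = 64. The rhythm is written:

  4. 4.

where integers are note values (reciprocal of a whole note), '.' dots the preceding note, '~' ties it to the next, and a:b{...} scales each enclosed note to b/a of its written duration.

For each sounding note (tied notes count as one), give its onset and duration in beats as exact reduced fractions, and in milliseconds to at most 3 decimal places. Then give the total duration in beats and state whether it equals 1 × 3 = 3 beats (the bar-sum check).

1) 0.0ms=0b +1406.25ms=3/2b
2) 1406.25ms=3/2b +1406.25ms=3/2b
Σ=3b of 3 (64bpm 3/4) — PASS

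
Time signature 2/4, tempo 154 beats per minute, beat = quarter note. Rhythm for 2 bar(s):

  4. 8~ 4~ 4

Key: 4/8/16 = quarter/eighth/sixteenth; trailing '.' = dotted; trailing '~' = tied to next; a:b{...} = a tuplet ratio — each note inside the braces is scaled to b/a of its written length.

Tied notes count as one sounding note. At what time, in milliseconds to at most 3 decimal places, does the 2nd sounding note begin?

note 2 onset = 3/2b = 584.416ms

1. 0.0ms @ 0 + 584.416ms (3/2)
2. 584.416ms @ 3/2 + 974.026ms (5/2)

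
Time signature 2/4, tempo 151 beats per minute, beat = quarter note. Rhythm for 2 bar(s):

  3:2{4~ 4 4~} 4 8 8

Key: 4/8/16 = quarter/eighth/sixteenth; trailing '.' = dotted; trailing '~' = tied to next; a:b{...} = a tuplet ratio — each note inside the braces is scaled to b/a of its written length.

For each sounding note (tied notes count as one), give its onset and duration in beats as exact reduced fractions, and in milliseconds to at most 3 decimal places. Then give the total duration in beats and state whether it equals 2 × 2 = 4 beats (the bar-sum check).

1) 0.0ms=0b +529.801ms=4/3b
2) 529.801ms=4/3b +662.252ms=5/3b
3) 1192.053ms=3b +198.675ms=1/2b
4) 1390.728ms=7/2b +198.675ms=1/2b
Σ=4b of 4 (151bpm 2/4) — PASS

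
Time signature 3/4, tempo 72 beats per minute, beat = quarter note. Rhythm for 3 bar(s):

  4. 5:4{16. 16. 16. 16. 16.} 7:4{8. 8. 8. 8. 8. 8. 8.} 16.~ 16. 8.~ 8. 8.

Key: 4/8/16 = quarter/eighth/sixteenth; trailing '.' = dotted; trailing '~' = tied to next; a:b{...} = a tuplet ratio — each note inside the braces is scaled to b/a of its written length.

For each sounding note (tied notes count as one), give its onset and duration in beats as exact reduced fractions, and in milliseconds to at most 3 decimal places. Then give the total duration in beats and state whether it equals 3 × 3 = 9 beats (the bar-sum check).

1) 0.0ms=0b +1250.0ms=3/2b
2) 1250.0ms=3/2b +250.0ms=3/10b
3) 1500.0ms=9/5b +250.0ms=3/10b
4) 1750.0ms=21/10b +250.0ms=3/10b
5) 2000.0ms=12/5b +250.0ms=3/10b
6) 2250.0ms=27/10b +250.0ms=3/10b
7) 2500.0ms=3b +357.143ms=3/7b
8) 2857.143ms=24/7b +357.143ms=3/7b
9) 3214.286ms=27/7b +357.143ms=3/7b
10) 3571.429ms=30/7b +357.143ms=3/7b
11) 3928.571ms=33/7b +357.143ms=3/7b
12) 4285.714ms=36/7b +357.143ms=3/7b
13) 4642.857ms=39/7b +357.143ms=3/7b
14) 5000.0ms=6b +625.0ms=3/4b
15) 5625.0ms=27/4b +1250.0ms=3/2b
16) 6875.0ms=33/4b +625.0ms=3/4b
Σ=9b of 9 (72bpm 3/4) — PASS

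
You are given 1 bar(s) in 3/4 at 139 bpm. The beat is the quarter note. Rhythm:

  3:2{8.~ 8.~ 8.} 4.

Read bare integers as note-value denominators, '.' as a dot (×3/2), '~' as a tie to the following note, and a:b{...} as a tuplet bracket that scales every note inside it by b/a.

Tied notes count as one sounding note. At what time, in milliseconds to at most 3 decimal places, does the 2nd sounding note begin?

note 2 onset = 3/2b = 647.482ms

1. 0.0ms @ 0 + 647.482ms (3/2)
2. 647.482ms @ 3/2 + 647.482ms (3/2)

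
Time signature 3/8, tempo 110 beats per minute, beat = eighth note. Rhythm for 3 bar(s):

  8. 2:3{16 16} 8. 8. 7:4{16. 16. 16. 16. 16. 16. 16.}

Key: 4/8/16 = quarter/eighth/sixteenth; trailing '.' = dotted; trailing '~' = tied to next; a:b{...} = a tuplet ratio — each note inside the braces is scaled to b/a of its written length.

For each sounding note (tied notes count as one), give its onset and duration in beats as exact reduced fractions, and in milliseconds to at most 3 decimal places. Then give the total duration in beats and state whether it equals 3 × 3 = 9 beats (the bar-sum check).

1) 0.0ms=0b +818.182ms=3/2b
2) 818.182ms=3/2b +409.091ms=3/4b
3) 1227.273ms=9/4b +409.091ms=3/4b
4) 1636.364ms=3b +818.182ms=3/2b
5) 2454.545ms=9/2b +818.182ms=3/2b
6) 3272.727ms=6b +233.766ms=3/7b
7) 3506.494ms=45/7b +233.766ms=3/7b
8) 3740.26ms=48/7b +233.766ms=3/7b
9) 3974.026ms=51/7b +233.766ms=3/7b
10) 4207.792ms=54/7b +233.766ms=3/7b
11) 4441.558ms=57/7b +233.766ms=3/7b
12) 4675.325ms=60/7b +233.766ms=3/7b
Σ=9b of 9 (110bpm 3/8) — PASS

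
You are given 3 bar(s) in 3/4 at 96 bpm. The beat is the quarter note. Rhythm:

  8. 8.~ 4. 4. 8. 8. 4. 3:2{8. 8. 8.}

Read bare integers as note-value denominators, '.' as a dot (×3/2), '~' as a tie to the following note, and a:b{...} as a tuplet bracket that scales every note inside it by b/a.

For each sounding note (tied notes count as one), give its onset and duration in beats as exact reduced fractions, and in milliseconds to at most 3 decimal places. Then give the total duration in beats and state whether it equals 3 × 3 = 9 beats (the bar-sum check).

1) 0.0ms=0b +468.75ms=3/4b
2) 468.75ms=3/4b +1406.25ms=9/4b
3) 1875.0ms=3b +937.5ms=3/2b
4) 2812.5ms=9/2b +468.75ms=3/4b
5) 3281.25ms=21/4b +468.75ms=3/4b
6) 3750.0ms=6b +937.5ms=3/2b
7) 4687.5ms=15/2b +312.5ms=1/2b
8) 5000.0ms=8b +312.5ms=1/2b
9) 5312.5ms=17/2b +312.5ms=1/2b
Σ=9b of 9 (96bpm 3/4) — PASS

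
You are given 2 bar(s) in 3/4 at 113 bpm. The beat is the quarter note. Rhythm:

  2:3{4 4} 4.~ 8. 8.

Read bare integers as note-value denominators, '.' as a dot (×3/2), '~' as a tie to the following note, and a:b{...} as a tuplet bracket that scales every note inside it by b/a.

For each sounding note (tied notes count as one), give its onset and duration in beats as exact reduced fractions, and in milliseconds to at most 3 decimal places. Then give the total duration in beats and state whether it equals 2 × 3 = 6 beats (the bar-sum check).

1) 0.0ms=0b +796.46ms=3/2b
2) 796.46ms=3/2b +796.46ms=3/2b
3) 1592.92ms=3b +1194.69ms=9/4b
4) 2787.611ms=21/4b +398.23ms=3/4b
Σ=6b of 6 (113bpm 3/4) — PASS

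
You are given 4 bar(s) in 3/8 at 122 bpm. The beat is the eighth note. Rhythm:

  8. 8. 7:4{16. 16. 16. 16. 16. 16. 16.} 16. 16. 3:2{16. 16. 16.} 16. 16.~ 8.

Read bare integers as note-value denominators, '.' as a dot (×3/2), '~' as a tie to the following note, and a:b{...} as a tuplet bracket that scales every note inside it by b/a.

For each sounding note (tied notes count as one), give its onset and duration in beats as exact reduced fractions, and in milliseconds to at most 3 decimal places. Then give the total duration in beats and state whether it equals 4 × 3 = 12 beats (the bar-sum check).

1) 0.0ms=0b +737.705ms=3/2b
2) 737.705ms=3/2b +737.705ms=3/2b
3) 1475.41ms=3b +210.773ms=3/7b
4) 1686.183ms=24/7b +210.773ms=3/7b
5) 1896.956ms=27/7b +210.773ms=3/7b
6) 2107.728ms=30/7b +210.773ms=3/7b
7) 2318.501ms=33/7b +210.773ms=3/7b
8) 2529.274ms=36/7b +210.773ms=3/7b
9) 2740.047ms=39/7b +210.773ms=3/7b
10) 2950.82ms=6b +368.852ms=3/4b
11) 3319.672ms=27/4b +368.852ms=3/4b
12) 3688.525ms=15/2b +245.902ms=1/2b
13) 3934.426ms=8b +245.902ms=1/2b
14) 4180.328ms=17/2b +245.902ms=1/2b
15) 4426.23ms=9b +368.852ms=3/4b
16) 4795.082ms=39/4b +1106.557ms=9/4b
Σ=12b of 12 (122bpm 3/8) — PASS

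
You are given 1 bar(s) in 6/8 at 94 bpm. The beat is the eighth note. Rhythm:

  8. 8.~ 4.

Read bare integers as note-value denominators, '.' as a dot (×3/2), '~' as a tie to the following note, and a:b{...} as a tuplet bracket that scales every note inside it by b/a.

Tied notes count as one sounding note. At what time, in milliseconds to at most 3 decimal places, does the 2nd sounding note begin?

1. 0.0ms @ 0 + 957.447ms (3/2)
2. 957.447ms @ 3/2 + 2872.34ms (9/2)

note 2 onset = 3/2b = 957.447ms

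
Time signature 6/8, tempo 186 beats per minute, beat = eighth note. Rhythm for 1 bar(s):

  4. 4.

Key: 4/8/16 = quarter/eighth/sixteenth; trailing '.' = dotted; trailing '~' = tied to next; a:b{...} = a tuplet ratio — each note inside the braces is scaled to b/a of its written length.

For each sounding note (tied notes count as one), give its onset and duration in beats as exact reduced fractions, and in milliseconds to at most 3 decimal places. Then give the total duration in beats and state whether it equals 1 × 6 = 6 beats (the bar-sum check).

1) 0.0ms=0b +967.742ms=3b
2) 967.742ms=3b +967.742ms=3b
Σ=6b of 6 (186bpm 6/8) — PASS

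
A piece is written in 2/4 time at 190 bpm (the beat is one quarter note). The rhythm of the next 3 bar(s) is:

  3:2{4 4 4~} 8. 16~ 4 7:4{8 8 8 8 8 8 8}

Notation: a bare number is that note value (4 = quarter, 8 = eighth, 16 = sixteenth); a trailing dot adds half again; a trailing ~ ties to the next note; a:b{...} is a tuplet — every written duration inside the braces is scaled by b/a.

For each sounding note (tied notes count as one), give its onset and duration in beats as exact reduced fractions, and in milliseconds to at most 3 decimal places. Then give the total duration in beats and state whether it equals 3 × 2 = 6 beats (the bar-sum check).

1) 0.0ms=0b +210.526ms=2/3b
2) 210.526ms=2/3b +210.526ms=2/3b
3) 421.053ms=4/3b +447.368ms=17/12b
4) 868.421ms=11/4b +394.737ms=5/4b
5) 1263.158ms=4b +90.226ms=2/7b
6) 1353.383ms=30/7b +90.226ms=2/7b
7) 1443.609ms=32/7b +90.226ms=2/7b
8) 1533.835ms=34/7b +90.226ms=2/7b
9) 1624.06ms=36/7b +90.226ms=2/7b
10) 1714.286ms=38/7b +90.226ms=2/7b
11) 1804.511ms=40/7b +90.226ms=2/7b
Σ=6b of 6 (190bpm 2/4) — PASS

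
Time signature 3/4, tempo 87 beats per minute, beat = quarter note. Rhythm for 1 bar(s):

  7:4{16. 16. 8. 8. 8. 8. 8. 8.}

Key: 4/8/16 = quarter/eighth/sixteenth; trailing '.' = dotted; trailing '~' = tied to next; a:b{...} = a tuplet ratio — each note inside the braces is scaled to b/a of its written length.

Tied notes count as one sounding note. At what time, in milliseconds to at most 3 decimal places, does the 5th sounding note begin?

1. 0.0ms @ 0 + 147.783ms (3/14)
2. 147.783ms @ 3/14 + 147.783ms (3/14)
3. 295.567ms @ 3/7 + 295.567ms (3/7)
4. 591.133ms @ 6/7 + 295.567ms (3/7)
5. 886.7ms @ 9/7 + 295.567ms (3/7)
6. 1182.266ms @ 12/7 + 295.567ms (3/7)
7. 1477.833ms @ 15/7 + 295.567ms (3/7)
8. 1773.399ms @ 18/7 + 295.567ms (3/7)

note 5 onset = 9/7b = 886.7ms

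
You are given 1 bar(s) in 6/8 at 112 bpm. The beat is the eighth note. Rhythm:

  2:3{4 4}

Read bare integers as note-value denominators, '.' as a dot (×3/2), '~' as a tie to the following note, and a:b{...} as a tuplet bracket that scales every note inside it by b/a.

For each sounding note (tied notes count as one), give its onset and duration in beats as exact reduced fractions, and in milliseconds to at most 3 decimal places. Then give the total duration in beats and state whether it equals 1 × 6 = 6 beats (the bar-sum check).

1) 0.0ms=0b +1607.143ms=3b
2) 1607.143ms=3b +1607.143ms=3b
Σ=6b of 6 (112bpm 6/8) — PASS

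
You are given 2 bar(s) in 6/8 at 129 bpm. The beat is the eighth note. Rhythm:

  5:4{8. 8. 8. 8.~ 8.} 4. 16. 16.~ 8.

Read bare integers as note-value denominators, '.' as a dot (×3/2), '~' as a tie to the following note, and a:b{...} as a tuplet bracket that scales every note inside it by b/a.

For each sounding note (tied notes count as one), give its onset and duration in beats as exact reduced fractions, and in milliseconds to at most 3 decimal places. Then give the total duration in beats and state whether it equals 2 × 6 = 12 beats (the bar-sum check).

1) 0.0ms=0b +558.14ms=6/5b
2) 558.14ms=6/5b +558.14ms=6/5b
3) 1116.279ms=12/5b +558.14ms=6/5b
4) 1674.419ms=18/5b +1116.279ms=12/5b
5) 2790.698ms=6b +1395.349ms=3b
6) 4186.047ms=9b +348.837ms=3/4b
7) 4534.884ms=39/4b +1046.512ms=9/4b
Σ=12b of 12 (129bpm 6/8) — PASS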